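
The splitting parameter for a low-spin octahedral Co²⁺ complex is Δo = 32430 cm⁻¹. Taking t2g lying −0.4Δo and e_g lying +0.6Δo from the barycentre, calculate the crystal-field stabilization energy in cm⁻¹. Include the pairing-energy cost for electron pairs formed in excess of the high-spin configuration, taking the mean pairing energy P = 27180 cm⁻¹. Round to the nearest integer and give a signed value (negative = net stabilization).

-31194

Group 9 minus oxidation state +2 gives a d⁷ configuration for Co²⁺.
Electron filling gives t2g^6 e_g^1.
Orbital CFSE = 6(-0.4) + 1(0.6) = -1.8Δo = -1.8 × 32430 = -58374 cm⁻¹.
Pairing penalty: 3 pairs vs 2 in the high-spin reference → 1 extra × P = 27180 cm⁻¹.
Overall CFSE = -58374 + 27180 = -31194 cm⁻¹.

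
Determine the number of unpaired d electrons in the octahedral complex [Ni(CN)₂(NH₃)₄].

Ligand charges: 2×(-1) from CN⁻ and 4×(+0) from NH₃ sum to -2; with overall charge +0, Ni is +2.
Ni sits in group 10; removing 2 electrons leaves Ni²⁺ with 10 − 2 = 8 d electrons.
Configuration: t₂g⁶ eg², giving 2 unpaired electrons.

2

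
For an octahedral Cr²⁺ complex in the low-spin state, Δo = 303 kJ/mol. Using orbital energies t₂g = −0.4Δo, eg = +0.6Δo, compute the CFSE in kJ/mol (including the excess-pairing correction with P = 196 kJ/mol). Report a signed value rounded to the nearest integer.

Cr sits in group 6; removing 2 electrons leaves Cr²⁺ with 6 − 2 = 4 d electrons.
The d⁴ electrons fill as t₂g⁴ eg⁰.
The orbital stabilization is -1.6Δo = -1.6 × 303 = -485 kJ/mol.
High-spin d⁴ would be t₂g³ eg¹ with 0 pairs; low-spin has 1, so 1 excess pair costs +1P = +196 kJ/mol.
Net CFSE = -485 + 196 = -289 kJ/mol.

-289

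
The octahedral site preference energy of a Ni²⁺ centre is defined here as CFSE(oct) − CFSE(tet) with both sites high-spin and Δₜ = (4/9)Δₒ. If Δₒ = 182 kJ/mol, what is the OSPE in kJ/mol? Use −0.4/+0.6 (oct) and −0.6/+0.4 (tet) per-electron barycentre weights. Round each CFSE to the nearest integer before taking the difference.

-153

Ni²⁺: group 10, so d-count = 10 − 2 = 8.
Octahedral (high-spin): t2g^6 e_g^2, CFSE = 6(−0.4) + 2(+0.6) = -1.2Δₒ = -1.2 × 182 = -218 kJ/mol.
In a tetrahedral site the filling is e^4 t2^4: CFSE(tet) = -0.8Δₜ = -0.8 × (4/9)(182) = -65 kJ/mol.
OSPE = -218 − (-65) = -153 kJ/mol.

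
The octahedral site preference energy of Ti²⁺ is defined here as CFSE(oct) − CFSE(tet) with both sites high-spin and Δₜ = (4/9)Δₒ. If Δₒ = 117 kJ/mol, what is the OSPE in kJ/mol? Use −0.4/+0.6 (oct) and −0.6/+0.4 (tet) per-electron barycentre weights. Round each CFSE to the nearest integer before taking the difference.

Ti²⁺: group 4, so d-count = 4 − 2 = 2.
Octahedral (high-spin): t2g^2 e_g^0, CFSE = 2(−0.4) + 0(+0.6) = -0.8Δₒ = -0.8 × 117 = -94 kJ/mol.
Tetrahedral e^2 t2^0 gives -1.2Δₜ = -1.2 × (4/9) × 117 = -62 kJ/mol.
OSPE = CFSE(oct) − CFSE(tet) = -94 − (-62) = -32 kJ/mol.

-32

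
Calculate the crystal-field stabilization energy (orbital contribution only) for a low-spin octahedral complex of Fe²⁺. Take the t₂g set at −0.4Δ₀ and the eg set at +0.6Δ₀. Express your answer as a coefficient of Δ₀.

-2.4 Δ₀

Fe is in group 8, so Fe²⁺ is d⁶ (8 − 2 = 6).
Configuration: t₂g⁶ eg⁰.
CFSE = 6(-0.4Δ₀) + 0(0.6Δ₀) = -2.4Δ₀ + 0.0Δ₀ = -2.4Δ₀.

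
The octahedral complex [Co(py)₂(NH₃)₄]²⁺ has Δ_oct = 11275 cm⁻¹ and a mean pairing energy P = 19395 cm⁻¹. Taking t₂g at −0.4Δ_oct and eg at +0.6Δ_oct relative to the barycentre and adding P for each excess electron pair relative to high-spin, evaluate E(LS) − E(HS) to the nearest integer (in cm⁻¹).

Ligand charges: 2×(+0) from py and 4×(+0) from NH₃ sum to +0; with overall charge +2, Co is +2.
Co²⁺: group 9, so d-count = 9 − 2 = 7.
High-spin d⁷ fills as t₂g⁵ eg² with CFSE 5(−0.4) + 2(+0.6) = -0.8Δ_oct = -9020 cm⁻¹.
Low-spin: t₂g⁶ eg¹, orbital CFSE = -1.8Δ_oct = -20295 cm⁻¹; plus 1 excess pair × P = +19395 cm⁻¹; total -900 cm⁻¹.
Thus E(LS) − E(HS) = 8120 cm⁻¹.

8120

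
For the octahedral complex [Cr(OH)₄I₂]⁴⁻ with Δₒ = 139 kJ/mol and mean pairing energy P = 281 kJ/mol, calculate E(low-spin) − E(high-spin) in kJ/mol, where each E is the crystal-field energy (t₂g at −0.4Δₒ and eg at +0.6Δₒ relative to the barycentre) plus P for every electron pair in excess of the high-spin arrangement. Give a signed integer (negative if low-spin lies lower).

Ligand charges: 4×(-1) from OH⁻ and 2×(-1) from I⁻ sum to -6; with overall charge -4, Cr is +2.
Group 6 minus oxidation state +2 gives a d⁴ configuration for Cr²⁺.
In the high-spin limit (t₂g³ eg¹) the orbital term is -0.6Δₒ = -83 kJ/mol, with no excess pairing.
For low-spin the configuration is t₂g⁴ eg⁰: orbital energy -1.6 × 139 = -222 kJ/mol, and 1 additional pair relative to high-spin adds 281 kJ/mol, giving 59 kJ/mol.
The difference is 59 − (-83) = 142 kJ/mol, so high-spin lies lower.

142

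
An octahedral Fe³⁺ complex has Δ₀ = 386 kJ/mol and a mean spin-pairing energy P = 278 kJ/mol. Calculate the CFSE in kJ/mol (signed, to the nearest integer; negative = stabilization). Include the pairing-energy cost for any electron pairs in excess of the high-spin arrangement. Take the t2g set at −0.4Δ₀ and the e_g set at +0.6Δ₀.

-216

Fe sits in group 8; removing 3 electrons leaves Fe³⁺ with 8 − 3 = 5 d electrons.
Here Δ₀ > P (386 > 278), so the low-spin state is favoured.
That gives t2g^5 e_g^0.
Orbital CFSE = -2.0Δ₀ = -2.0 × 386 = -772 kJ/mol.
Excess pairs vs high-spin: 2 − 0 = 2; pairing cost = +556 kJ/mol.
Net CFSE = -772 + 556 = -216 kJ/mol.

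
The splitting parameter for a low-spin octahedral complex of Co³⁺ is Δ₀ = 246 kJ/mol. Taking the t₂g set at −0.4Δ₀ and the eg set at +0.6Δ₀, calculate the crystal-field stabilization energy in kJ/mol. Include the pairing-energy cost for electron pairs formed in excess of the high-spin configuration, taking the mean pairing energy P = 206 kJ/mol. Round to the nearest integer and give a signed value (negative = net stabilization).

Co is in group 9, so Co³⁺ is d⁶ (9 − 3 = 6).
Electron filling gives t₂g⁶ eg⁰.
The orbital stabilization is -2.4Δ₀ = -2.4 × 246 = -590 kJ/mol.
High-spin d⁶ would be t₂g⁴ eg² with 1 pair; low-spin has 3, so 2 excess pairs cost +2P = +412 kJ/mol.
Net CFSE = -590 + 412 = -178 kJ/mol.

-178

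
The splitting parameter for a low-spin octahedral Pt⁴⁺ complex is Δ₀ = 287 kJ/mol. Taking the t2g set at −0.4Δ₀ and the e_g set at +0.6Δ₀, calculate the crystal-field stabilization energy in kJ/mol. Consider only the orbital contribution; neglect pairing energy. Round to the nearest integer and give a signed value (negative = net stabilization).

-689

Group 10 minus oxidation state +4 gives a d⁶ configuration for Pt⁴⁺.
Configuration: t2g^6 e_g^0.
Orbital CFSE = 6(-0.4) + 0(0.6) = -2.4Δ₀ = -2.4 × 287 = -689 kJ/mol.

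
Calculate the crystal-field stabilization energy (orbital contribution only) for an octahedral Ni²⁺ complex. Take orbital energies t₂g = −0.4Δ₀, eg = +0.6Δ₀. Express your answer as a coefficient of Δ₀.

-1.2 Δ₀

Ni is in group 10, so Ni²⁺ is d⁸ (10 − 2 = 8).
Configuration: t₂g⁶ eg².
CFSE = 6(-0.4Δ₀) + 2(0.6Δ₀) = -2.4Δ₀ + 1.2Δ₀ = -1.2Δ₀.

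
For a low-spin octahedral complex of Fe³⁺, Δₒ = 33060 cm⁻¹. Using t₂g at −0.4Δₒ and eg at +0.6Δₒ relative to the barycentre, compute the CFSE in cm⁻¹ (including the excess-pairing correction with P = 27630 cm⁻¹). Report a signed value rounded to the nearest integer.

Fe is in group 8, so Fe³⁺ is d⁵ (8 − 3 = 5).
Configuration: t₂g⁵ eg⁰.
Orbital CFSE = 5(-0.4) + 0(0.6) = -2.0Δₒ = -2.0 × 33060 = -66120 cm⁻¹.
Relative to high-spin t₂g³ eg² (0 paired), the low-spin configuration has 2 additional pairs, contributing +2 × 27630 = +55260 cm⁻¹.
Net CFSE = -66120 + 55260 = -10860 cm⁻¹.

-10860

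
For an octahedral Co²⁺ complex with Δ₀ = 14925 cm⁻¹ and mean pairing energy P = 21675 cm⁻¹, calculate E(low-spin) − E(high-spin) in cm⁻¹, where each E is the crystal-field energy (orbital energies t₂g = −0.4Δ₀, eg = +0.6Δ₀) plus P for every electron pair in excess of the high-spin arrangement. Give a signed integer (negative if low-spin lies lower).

6750

Co²⁺: group 9, so d-count = 9 − 2 = 7.
In the high-spin limit (t₂g⁵ eg²) the orbital term is -0.8Δ₀ = -11940 cm⁻¹, with no excess pairing.
For low-spin the configuration is t₂g⁶ eg¹: orbital energy -1.8 × 14925 = -26865 cm⁻¹, and 1 additional pair relative to high-spin adds 21675 cm⁻¹, giving -5190 cm⁻¹.
E(LS) − E(HS) = -5190 − (-11940) = 6750 cm⁻¹.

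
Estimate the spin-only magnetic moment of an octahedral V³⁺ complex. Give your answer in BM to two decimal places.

V³⁺: group 5, so d-count = 5 − 3 = 2.
Configuration: t2g^2 e_g^0 → 2 unpaired electrons.
μ(spin-only) = √[2(2+2)] = √8 ≈ 2.83 BM.

2.83 BM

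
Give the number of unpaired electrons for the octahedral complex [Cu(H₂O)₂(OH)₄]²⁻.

1

Ligand charges: 2×(+0) from H₂O and 4×(-1) from OH⁻ sum to -4; with overall charge -2, Cu is +2.
Cu is in group 11, so Cu²⁺ is d⁹ (11 − 2 = 9).
Configuration: t₂g⁶ eg³, giving 1 unpaired electron.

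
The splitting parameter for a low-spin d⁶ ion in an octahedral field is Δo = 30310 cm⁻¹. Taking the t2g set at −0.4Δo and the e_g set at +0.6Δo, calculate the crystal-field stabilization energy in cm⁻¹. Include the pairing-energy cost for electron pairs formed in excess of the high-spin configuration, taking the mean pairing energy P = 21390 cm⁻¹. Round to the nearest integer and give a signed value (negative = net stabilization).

Electron filling gives t2g^6 e_g^0.
CFSE(orbital) = 6×(-0.4Δo) + 0×(0.6Δo) = -2.4Δo; with Δo = 30310 cm⁻¹ that is -72744 cm⁻¹.
Relative to high-spin t2g^4 e_g^2 (1 paired), the low-spin configuration has 2 additional pairs, contributing +2 × 21390 = +42780 cm⁻¹.
Net CFSE = -72744 + 42780 = -29964 cm⁻¹.

-29964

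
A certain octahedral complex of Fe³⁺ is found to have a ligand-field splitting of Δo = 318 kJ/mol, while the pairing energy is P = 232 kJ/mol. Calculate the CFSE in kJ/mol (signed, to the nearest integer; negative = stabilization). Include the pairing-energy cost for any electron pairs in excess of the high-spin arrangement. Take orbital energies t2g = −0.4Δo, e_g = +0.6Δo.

-172

Group 8 minus oxidation state +3 gives a d⁵ configuration for Fe³⁺.
With Δo > P the complex is low-spin.
That gives t2g^5 e_g^0.
Orbital CFSE = -2.0Δo = -2.0 × 318 = -636 kJ/mol.
Excess pairs vs high-spin: 2 − 0 = 2; pairing cost = +464 kJ/mol.
Net CFSE = -636 + 464 = -172 kJ/mol.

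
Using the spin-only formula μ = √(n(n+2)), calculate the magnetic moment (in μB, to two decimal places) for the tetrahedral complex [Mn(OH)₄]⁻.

Each OH⁻ contributes -1; 4 × (-1) = -4. With overall charge -1, Mn is in the +3 oxidation state.
Mn is in group 7, so Mn³⁺ is d⁴ (7 − 3 = 4).
With tetrahedral geometry the complex is necessarily high-spin.
Configuration: e² t₂² → 4 unpaired electrons.
μ(spin-only) = √[4(4+2)] = √24 ≈ 4.90 μB.

4.90 μB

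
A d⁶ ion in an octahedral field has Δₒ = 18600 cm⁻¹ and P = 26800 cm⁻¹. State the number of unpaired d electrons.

4

Since Δₒ = 18600 cm⁻¹ < P = 26800 cm⁻¹, the complex adopts the high-spin configuration.
That gives t₂g⁴ eg².
Unpaired electrons: 4.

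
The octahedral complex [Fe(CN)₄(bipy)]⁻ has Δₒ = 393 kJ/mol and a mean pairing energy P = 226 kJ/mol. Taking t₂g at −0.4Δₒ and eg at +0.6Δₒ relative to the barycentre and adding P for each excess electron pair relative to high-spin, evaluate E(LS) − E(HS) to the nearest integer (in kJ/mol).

Ligand charges: 4×(-1) from CN⁻ and 1×(+0) from bipy sum to -4; with overall charge -1, Fe is +3.
Fe³⁺: group 8, so d-count = 8 − 3 = 5.
In the high-spin limit (t₂g³ eg²) the orbital term is 0.0Δₒ = 0 kJ/mol, with no excess pairing.
Low-spin t₂g⁵ eg⁰ gives -2.0Δₒ = -786 kJ/mol, but forming 2 extra pairs costs 2P = 452 kJ/mol, so E(LS) = -786 + 452 = -334 kJ/mol.
Thus E(LS) − E(HS) = -334 kJ/mol.

-334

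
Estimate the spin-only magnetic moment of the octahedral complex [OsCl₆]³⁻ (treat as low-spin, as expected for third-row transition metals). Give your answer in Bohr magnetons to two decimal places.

Each Cl⁻ contributes -1; 6 × (-1) = -6. With overall charge -3, Os is in the +3 oxidation state.
Os is in group 8, so Os³⁺ is d⁵ (8 − 3 = 5).
Configuration: t₂g⁵ eg⁰ → 1 unpaired electron.
μ(spin-only) = √[1(1+2)] = √3 ≈ 1.73 Bohr magnetons.

1.73 Bohr magnetons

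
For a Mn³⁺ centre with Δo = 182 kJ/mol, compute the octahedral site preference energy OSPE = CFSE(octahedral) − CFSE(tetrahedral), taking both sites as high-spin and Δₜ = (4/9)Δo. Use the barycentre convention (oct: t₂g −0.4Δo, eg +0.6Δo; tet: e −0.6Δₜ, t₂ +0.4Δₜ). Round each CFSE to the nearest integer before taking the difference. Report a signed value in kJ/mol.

-77

Mn³⁺: group 7, so d-count = 7 − 3 = 4.
Octahedral (high-spin): t2g^3 e_g^1, CFSE = 3(−0.4) + 1(+0.6) = -0.6Δo = -0.6 × 182 = -109 kJ/mol.
Tetrahedral: e^2 t2^2, CFSE = 2(−0.6) + 2(+0.4) = -0.4Δₜ = -0.4 × (4/9) × 182 = -32 kJ/mol.
OSPE = CFSE(oct) − CFSE(tet) = -109 − (-32) = -77 kJ/mol.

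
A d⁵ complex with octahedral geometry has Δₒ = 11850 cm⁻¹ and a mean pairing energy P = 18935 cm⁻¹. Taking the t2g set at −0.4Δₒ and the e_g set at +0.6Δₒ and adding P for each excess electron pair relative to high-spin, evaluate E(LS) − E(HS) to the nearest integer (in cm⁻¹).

High-spin: t2g^3 e_g^2, CFSE = 0.0Δₒ = 0 cm⁻¹.
For low-spin the configuration is t2g^5 e_g^0: orbital energy -2.0 × 11850 = -23700 cm⁻¹, and 2 additional pairs relative to high-spin add 37870 cm⁻¹, giving 14170 cm⁻¹.
Thus E(LS) − E(HS) = 14170 cm⁻¹.

14170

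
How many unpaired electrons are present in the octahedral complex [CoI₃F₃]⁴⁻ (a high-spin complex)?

3

Ligand charges: 3×(-1) from I⁻ and 3×(-1) from F⁻ sum to -6; with overall charge -4, Co is +2.
Co is in group 9, so Co²⁺ is d⁷ (9 − 2 = 7).
Configuration: t₂g⁵ eg², giving 3 unpaired electrons.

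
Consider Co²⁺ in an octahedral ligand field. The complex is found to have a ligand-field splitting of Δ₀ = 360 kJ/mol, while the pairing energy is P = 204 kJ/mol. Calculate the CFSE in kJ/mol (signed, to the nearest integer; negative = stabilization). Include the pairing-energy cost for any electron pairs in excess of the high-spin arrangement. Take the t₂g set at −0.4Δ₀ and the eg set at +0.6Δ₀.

-444

Group 9 minus oxidation state +2 gives a d⁷ configuration for Co²⁺.
Δ₀ > P, so pairing is preferred: the ground state is low-spin.
Filling d⁷ accordingly: t₂g⁶ eg¹.
Orbital CFSE = -1.8Δ₀ = -1.8 × 360 = -648 kJ/mol.
Excess pairs vs high-spin: 3 − 2 = 1; pairing cost = +204 kJ/mol.
Net CFSE = -648 + 204 = -444 kJ/mol.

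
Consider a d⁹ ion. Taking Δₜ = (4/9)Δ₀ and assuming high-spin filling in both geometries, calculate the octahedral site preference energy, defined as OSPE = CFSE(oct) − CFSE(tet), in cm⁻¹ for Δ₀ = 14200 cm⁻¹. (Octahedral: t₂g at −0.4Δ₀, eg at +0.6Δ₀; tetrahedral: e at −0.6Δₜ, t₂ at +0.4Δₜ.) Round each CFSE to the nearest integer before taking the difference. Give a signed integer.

-5996

Octahedral high-spin t₂g⁶ eg³: CFSE = -0.6 × 14200 = -8520 cm⁻¹.
Tetrahedral e⁴ t₂⁵ gives -0.4Δₜ = -0.4 × (4/9) × 14200 = -2524 cm⁻¹.
Subtracting, OSPE = -8520 − (-2524) = -5996 cm⁻¹.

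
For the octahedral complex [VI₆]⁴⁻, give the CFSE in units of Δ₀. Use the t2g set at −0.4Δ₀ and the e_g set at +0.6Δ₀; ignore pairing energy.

Each I⁻ contributes -1; 6 × (-1) = -6. With overall charge -4, V is in the +2 oxidation state.
V sits in group 5; removing 2 electrons leaves V²⁺ with 5 − 2 = 3 d electrons.
Configuration: t2g^3 e_g^0.
CFSE = 3(-0.4Δ₀) + 0(0.6Δ₀) = -1.2Δ₀ + 0.0Δ₀ = -1.2Δ₀.

-1.2 Δ₀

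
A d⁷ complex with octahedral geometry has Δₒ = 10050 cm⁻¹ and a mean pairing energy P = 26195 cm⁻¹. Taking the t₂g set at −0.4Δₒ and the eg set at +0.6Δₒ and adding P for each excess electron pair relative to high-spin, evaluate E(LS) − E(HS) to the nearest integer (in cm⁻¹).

High-spin: t₂g⁵ eg², CFSE = -0.8Δₒ = -8040 cm⁻¹.
Low-spin: t₂g⁶ eg¹, orbital CFSE = -1.8Δₒ = -18090 cm⁻¹; plus 1 excess pair × P = +26195 cm⁻¹; total 8105 cm⁻¹.
The difference is 8105 − (-8040) = 16145 cm⁻¹, so high-spin lies lower.

16145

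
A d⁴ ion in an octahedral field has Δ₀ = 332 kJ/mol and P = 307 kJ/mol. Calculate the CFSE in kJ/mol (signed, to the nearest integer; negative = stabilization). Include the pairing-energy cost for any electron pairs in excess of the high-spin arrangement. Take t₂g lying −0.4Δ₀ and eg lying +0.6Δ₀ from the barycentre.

-224

Since Δ₀ = 332 kJ/mol > P = 307 kJ/mol, the complex adopts the low-spin configuration.
Configuration: t₂g⁴ eg⁰.
Orbital CFSE = -1.6Δ₀ = -1.6 × 332 = -531 kJ/mol.
Excess pairs vs high-spin: 1 − 0 = 1; pairing cost = +307 kJ/mol.
Net CFSE = -531 + 307 = -224 kJ/mol.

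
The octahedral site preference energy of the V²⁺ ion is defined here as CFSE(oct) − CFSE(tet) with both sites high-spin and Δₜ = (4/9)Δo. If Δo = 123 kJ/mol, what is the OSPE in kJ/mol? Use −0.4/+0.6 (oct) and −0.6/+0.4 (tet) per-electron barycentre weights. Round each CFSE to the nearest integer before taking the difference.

-104

V is in group 5, so V²⁺ is d³ (5 − 2 = 3).
In an octahedral site d³ (HS) is t2g^3 e_g^0, giving CFSE(oct) = -1.2Δo = -148 kJ/mol.
Tetrahedral e^2 t2^1 gives -0.8Δₜ = -0.8 × (4/9) × 123 = -44 kJ/mol.
OSPE = -148 − (-44) = -104 kJ/mol.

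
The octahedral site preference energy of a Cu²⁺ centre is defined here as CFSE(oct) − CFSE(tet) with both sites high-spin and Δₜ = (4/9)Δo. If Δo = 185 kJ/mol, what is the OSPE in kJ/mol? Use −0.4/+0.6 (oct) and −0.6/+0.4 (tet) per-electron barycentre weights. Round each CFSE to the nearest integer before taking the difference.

-78

Cu²⁺: group 11, so d-count = 11 − 2 = 9.
In an octahedral site d⁹ (HS) is t2g^6 e_g^3, giving CFSE(oct) = -0.6Δo = -111 kJ/mol.
Tetrahedral: e^4 t2^5, CFSE = 4(−0.6) + 5(+0.4) = -0.4Δₜ = -0.4 × (4/9) × 185 = -33 kJ/mol.
OSPE = CFSE(oct) − CFSE(tet) = -111 − (-33) = -78 kJ/mol.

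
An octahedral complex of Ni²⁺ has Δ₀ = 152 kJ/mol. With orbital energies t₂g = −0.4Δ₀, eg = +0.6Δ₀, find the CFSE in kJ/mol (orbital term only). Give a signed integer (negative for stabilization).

Ni is in group 10, so Ni²⁺ is d⁸ (10 − 2 = 8).
The d⁸ electrons fill as t₂g⁶ eg².
Orbital CFSE = 6(-0.4) + 2(0.6) = -1.2Δ₀ = -1.2 × 152 = -182 kJ/mol.

-182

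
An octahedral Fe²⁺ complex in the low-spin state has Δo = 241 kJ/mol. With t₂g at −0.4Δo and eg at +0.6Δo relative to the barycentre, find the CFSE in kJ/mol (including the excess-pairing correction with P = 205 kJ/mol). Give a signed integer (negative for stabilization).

Fe is in group 8, so Fe²⁺ is d⁶ (8 − 2 = 6).
Electron filling gives t₂g⁶ eg⁰.
The orbital stabilization is -2.4Δo = -2.4 × 241 = -578 kJ/mol.
Pairing penalty: 3 pairs vs 1 in the high-spin reference → 2 extra × P = 410 kJ/mol.
Net CFSE = -578 + 410 = -168 kJ/mol.

-168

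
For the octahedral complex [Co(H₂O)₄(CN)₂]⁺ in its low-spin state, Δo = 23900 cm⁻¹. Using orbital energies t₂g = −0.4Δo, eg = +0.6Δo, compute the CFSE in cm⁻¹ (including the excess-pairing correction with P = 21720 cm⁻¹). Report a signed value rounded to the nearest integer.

Ligand charges: 4×(+0) from H₂O and 2×(-1) from CN⁻ sum to -2; with overall charge +1, Co is +3.
Group 9 minus oxidation state +3 gives a d⁶ configuration for Co³⁺.
The d⁶ electrons fill as t₂g⁶ eg⁰.
Orbital CFSE = 6(-0.4) + 0(0.6) = -2.4Δo = -2.4 × 23900 = -57360 cm⁻¹.
High-spin d⁶ would be t₂g⁴ eg² with 1 pair; low-spin has 3, so 2 excess pairs cost +2P = +43440 cm⁻¹.
Overall CFSE = -57360 + 43440 = -13920 cm⁻¹.

-13920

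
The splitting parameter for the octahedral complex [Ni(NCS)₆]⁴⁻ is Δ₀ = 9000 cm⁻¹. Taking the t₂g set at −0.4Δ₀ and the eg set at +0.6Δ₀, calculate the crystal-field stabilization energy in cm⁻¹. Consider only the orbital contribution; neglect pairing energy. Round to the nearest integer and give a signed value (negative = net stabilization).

-10800

Each NCS⁻ contributes -1; 6 × (-1) = -6. With overall charge -4, Ni is in the +2 oxidation state.
Group 10 minus oxidation state +2 gives a d⁸ configuration for Ni²⁺.
For octahedral d⁸ the high- and low-spin configurations coincide.
The d⁸ electrons fill as t₂g⁶ eg².
The orbital stabilization is -1.2Δ₀ = -1.2 × 9000 = -10800 cm⁻¹.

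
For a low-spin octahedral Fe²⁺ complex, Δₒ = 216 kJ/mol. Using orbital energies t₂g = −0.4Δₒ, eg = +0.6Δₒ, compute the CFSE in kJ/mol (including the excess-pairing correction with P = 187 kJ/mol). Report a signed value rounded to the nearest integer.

-144

Fe is in group 8, so Fe²⁺ is d⁶ (8 − 2 = 6).
The d⁶ electrons fill as t₂g⁶ eg⁰.
Orbital CFSE = 6(-0.4) + 0(0.6) = -2.4Δₒ = -2.4 × 216 = -518 kJ/mol.
High-spin d⁶ would be t₂g⁴ eg² with 1 pair; low-spin has 3, so 2 excess pairs cost +2P = +374 kJ/mol.
Net CFSE = -518 + 374 = -144 kJ/mol.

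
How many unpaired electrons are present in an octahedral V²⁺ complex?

V is in group 5, so V²⁺ is d³ (5 − 2 = 3).
For octahedral d³ the high- and low-spin configurations coincide.
Configuration: t₂g³ eg⁰, giving 3 unpaired electrons.

3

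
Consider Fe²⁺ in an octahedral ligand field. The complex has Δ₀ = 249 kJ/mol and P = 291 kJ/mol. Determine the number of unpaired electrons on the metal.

4

Fe is in group 8, so Fe²⁺ is d⁶ (8 − 2 = 6).
Since Δ₀ = 249 kJ/mol < P = 291 kJ/mol, the complex adopts the high-spin configuration.
That gives t₂g⁴ eg².
Unpaired electrons: 4.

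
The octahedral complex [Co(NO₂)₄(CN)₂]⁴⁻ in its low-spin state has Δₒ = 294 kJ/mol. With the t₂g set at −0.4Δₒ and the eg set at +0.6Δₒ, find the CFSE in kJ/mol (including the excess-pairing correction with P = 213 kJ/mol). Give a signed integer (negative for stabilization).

Ligand charges: 4×(-1) from NO₂⁻ and 2×(-1) from CN⁻ sum to -6; with overall charge -4, Co is +2.
Co is in group 9, so Co²⁺ is d⁷ (9 − 2 = 7).
The d⁷ electrons fill as t₂g⁶ eg¹.
Orbital CFSE = 6(-0.4) + 1(0.6) = -1.8Δₒ = -1.8 × 294 = -529 kJ/mol.
High-spin d⁷ would be t₂g⁵ eg² with 2 pairs; low-spin has 3, so 1 excess pair costs +1P = +213 kJ/mol.
Overall CFSE = -529 + 213 = -316 kJ/mol.

-316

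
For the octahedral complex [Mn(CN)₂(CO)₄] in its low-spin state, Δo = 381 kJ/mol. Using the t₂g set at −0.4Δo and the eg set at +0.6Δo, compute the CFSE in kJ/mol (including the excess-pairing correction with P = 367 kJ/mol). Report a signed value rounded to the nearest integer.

-28

Ligand charges: 2×(-1) from CN⁻ and 4×(+0) from CO sum to -2; with overall charge +0, Mn is +2.
Mn is in group 7, so Mn²⁺ is d⁵ (7 − 2 = 5).
Configuration: t₂g⁵ eg⁰.
CFSE(orbital) = 5×(-0.4Δo) + 0×(0.6Δo) = -2.0Δo; with Δo = 381 kJ/mol that is -762 kJ/mol.
Pairing penalty: 2 pairs vs 0 in the high-spin reference → 2 extra × P = 734 kJ/mol.
Combining: -762 + 734 = -28 kJ/mol.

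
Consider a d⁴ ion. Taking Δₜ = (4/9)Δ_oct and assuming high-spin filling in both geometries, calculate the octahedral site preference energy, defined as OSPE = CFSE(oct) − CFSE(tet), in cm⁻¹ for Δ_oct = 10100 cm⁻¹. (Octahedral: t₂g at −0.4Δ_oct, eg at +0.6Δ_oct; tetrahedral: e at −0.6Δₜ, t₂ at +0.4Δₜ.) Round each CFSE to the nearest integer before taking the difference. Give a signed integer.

Octahedral high-spin t₂g³ eg¹: CFSE = -0.6 × 10100 = -6060 cm⁻¹.
In a tetrahedral site the filling is e² t₂²: CFSE(tet) = -0.4Δₜ = -0.4 × (4/9)(10100) = -1796 cm⁻¹.
Subtracting, OSPE = -6060 − (-1796) = -4264 cm⁻¹.

-4264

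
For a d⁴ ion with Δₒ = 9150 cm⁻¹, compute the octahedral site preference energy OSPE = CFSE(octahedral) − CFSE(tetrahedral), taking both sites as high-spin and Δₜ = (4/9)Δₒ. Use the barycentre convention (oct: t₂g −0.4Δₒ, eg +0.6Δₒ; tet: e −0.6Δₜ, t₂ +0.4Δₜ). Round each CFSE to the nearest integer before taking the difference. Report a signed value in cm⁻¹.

-3863

In an octahedral site d⁴ (HS) is t₂g³ eg¹, giving CFSE(oct) = -0.6Δₒ = -5490 cm⁻¹.
Tetrahedral: e² t₂², CFSE = 2(−0.6) + 2(+0.4) = -0.4Δₜ = -0.4 × (4/9) × 9150 = -1627 cm⁻¹.
Subtracting, OSPE = -5490 − (-1627) = -3863 cm⁻¹.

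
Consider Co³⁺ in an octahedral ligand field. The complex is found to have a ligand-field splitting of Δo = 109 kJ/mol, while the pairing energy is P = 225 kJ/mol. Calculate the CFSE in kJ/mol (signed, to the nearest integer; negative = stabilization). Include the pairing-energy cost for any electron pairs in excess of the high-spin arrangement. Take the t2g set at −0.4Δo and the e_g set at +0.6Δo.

-44

Co is in group 9, so Co³⁺ is d⁶ (9 − 3 = 6).
Here Δo < P (109 < 225), so the high-spin state is favoured.
Filling d⁶ accordingly: t2g^4 e_g^2.
Orbital CFSE = -0.4Δo = -0.4 × 109 = -44 kJ/mol.
High-spin has no excess pairs, so no pairing correction applies.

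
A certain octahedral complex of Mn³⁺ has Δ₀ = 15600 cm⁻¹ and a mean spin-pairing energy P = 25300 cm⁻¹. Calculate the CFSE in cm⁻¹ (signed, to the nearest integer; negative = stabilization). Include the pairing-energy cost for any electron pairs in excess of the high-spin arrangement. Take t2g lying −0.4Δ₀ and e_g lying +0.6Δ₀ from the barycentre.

-9360

Mn is in group 7, so Mn³⁺ is d⁴ (7 − 3 = 4).
Here Δ₀ < P (15600 < 25300), so the high-spin state is favoured.
That gives t2g^3 e_g^1.
Orbital CFSE = -0.6Δ₀ = -0.6 × 15600 = -9360 cm⁻¹.
High-spin has no excess pairs, so no pairing correction applies.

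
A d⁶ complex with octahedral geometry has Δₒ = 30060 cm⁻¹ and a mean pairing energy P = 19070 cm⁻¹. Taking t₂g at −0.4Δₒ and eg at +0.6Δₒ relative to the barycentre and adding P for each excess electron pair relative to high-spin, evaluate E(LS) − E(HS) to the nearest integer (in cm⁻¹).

-21980

High-spin: t₂g⁴ eg², CFSE = -0.4Δₒ = -12024 cm⁻¹.
Low-spin: t₂g⁶ eg⁰, orbital CFSE = -2.4Δₒ = -72144 cm⁻¹; plus 2 excess pairs × P = +38140 cm⁻¹; total -34004 cm⁻¹.
The difference is -34004 − (-12024) = -21980 cm⁻¹, so low-spin lies lower.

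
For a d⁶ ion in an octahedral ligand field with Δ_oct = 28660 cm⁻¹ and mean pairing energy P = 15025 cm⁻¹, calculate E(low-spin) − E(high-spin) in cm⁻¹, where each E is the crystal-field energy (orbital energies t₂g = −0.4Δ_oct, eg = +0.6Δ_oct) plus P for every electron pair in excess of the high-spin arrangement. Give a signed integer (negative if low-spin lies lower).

-27270

In the high-spin limit (t₂g⁴ eg²) the orbital term is -0.4Δ_oct = -11464 cm⁻¹, with no excess pairing.
For low-spin the configuration is t₂g⁶ eg⁰: orbital energy -2.4 × 28660 = -68784 cm⁻¹, and 2 additional pairs relative to high-spin add 30050 cm⁻¹, giving -38734 cm⁻¹.
E(LS) − E(HS) = -38734 − (-11464) = -27270 cm⁻¹.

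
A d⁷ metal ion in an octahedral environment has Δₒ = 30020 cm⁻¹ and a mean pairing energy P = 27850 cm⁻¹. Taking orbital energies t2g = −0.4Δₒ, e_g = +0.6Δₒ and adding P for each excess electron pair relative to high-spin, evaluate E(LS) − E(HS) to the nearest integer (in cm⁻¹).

-2170

High-spin d⁷ fills as t2g^5 e_g^2 with CFSE 5(−0.4) + 2(+0.6) = -0.8Δₒ = -24016 cm⁻¹.
For low-spin the configuration is t2g^6 e_g^1: orbital energy -1.8 × 30020 = -54036 cm⁻¹, and 1 additional pair relative to high-spin adds 27850 cm⁻¹, giving -26186 cm⁻¹.
Thus E(LS) − E(HS) = -2170 cm⁻¹.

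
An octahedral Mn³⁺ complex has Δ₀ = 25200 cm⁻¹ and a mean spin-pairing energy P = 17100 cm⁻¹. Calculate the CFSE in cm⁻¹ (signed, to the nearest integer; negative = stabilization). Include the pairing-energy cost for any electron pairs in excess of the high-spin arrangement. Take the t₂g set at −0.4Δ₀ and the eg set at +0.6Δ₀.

-23220

Group 7 minus oxidation state +3 gives a d⁴ configuration for Mn³⁺.
Since Δ₀ = 25200 cm⁻¹ > P = 17100 cm⁻¹, the complex adopts the low-spin configuration.
Configuration: t₂g⁴ eg⁰.
Orbital CFSE = -1.6Δ₀ = -1.6 × 25200 = -40320 cm⁻¹.
Excess pairs vs high-spin: 1 − 0 = 1; pairing cost = +17100 cm⁻¹.
Net CFSE = -40320 + 17100 = -23220 cm⁻¹.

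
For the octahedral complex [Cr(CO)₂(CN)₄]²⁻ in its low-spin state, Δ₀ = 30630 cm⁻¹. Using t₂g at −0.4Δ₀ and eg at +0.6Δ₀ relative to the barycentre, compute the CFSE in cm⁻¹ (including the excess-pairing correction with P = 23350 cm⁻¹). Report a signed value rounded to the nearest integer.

-25658

Ligand charges: 2×(+0) from CO and 4×(-1) from CN⁻ sum to -4; with overall charge -2, Cr is +2.
Group 6 minus oxidation state +2 gives a d⁴ configuration for Cr²⁺.
Configuration: t₂g⁴ eg⁰.
CFSE(orbital) = 4×(-0.4Δ₀) + 0×(0.6Δ₀) = -1.6Δ₀; with Δ₀ = 30630 cm⁻¹ that is -49008 cm⁻¹.
Relative to high-spin t₂g³ eg¹ (0 paired), the low-spin configuration has 1 additional pair, contributing +1 × 23350 = +23350 cm⁻¹.
Net CFSE = -49008 + 23350 = -25658 cm⁻¹.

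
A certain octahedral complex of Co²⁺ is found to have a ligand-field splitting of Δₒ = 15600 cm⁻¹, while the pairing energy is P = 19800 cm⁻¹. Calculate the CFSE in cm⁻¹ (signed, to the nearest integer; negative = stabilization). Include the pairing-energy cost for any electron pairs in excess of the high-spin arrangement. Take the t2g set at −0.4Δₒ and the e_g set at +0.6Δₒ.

-12480

Co²⁺: group 9, so d-count = 9 − 2 = 7.
With Δₒ < P the complex is high-spin.
Configuration: t2g^5 e_g^2.
Orbital CFSE = -0.8Δₒ = -0.8 × 15600 = -12480 cm⁻¹.
High-spin has no excess pairs, so no pairing correction applies.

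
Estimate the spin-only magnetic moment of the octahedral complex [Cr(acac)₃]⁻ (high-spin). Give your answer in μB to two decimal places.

4.90 μB

Each acac⁻ contributes -1; 3 × (-1) = -3. With overall charge -1, Cr is in the +2 oxidation state.
Cr sits in group 6; removing 2 electrons leaves Cr²⁺ with 6 − 2 = 4 d electrons.
Configuration: t₂g³ eg¹ → 4 unpaired electrons.
μ(spin-only) = √[4(4+2)] = √24 ≈ 4.90 μB.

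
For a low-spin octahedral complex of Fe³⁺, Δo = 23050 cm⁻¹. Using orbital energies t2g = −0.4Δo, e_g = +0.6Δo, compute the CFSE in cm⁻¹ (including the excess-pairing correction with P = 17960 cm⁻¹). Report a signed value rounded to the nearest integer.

Fe sits in group 8; removing 3 electrons leaves Fe³⁺ with 8 − 3 = 5 d electrons.
The d⁵ electrons fill as t2g^5 e_g^0.
CFSE(orbital) = 5×(-0.4Δo) + 0×(0.6Δo) = -2.0Δo; with Δo = 23050 cm⁻¹ that is -46100 cm⁻¹.
Pairing penalty: 2 pairs vs 0 in the high-spin reference → 2 extra × P = 35920 cm⁻¹.
Combining: -46100 + 35920 = -10180 cm⁻¹.

-10180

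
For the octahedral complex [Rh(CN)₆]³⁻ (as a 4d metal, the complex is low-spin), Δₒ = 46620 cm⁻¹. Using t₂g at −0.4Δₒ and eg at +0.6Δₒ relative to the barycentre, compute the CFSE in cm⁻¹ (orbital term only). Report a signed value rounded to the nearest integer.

Each CN⁻ contributes -1; 6 × (-1) = -6. With overall charge -3, Rh is in the +3 oxidation state.
Rh sits in group 9; removing 3 electrons leaves Rh³⁺ with 9 − 3 = 6 d electrons.
Electron filling gives t₂g⁶ eg⁰.
Orbital CFSE = 6(-0.4) + 0(0.6) = -2.4Δₒ = -2.4 × 46620 = -111888 cm⁻¹.

-111888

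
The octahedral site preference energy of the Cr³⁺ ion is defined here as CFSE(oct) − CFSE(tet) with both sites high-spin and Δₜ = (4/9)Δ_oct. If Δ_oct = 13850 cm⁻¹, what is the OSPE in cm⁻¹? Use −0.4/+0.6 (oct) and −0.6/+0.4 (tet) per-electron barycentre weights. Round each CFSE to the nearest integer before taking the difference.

-11696

Group 6 minus oxidation state +3 gives a d³ configuration for Cr³⁺.
Octahedral (high-spin): t2g^3 e_g^0, CFSE = 3(−0.4) + 0(+0.6) = -1.2Δ_oct = -1.2 × 13850 = -16620 cm⁻¹.
Tetrahedral e^2 t2^1 gives -0.8Δₜ = -0.8 × (4/9) × 13850 = -4924 cm⁻¹.
Subtracting, OSPE = -16620 − (-4924) = -11696 cm⁻¹.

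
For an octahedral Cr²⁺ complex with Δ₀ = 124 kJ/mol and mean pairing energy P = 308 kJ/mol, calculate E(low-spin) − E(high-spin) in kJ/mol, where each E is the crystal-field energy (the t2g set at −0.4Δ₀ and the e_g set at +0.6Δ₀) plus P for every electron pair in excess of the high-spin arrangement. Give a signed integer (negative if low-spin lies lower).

Group 6 minus oxidation state +2 gives a d⁴ configuration for Cr²⁺.
High-spin d⁴ fills as t2g^3 e_g^1 with CFSE 3(−0.4) + 1(+0.6) = -0.6Δ₀ = -74 kJ/mol.
For low-spin the configuration is t2g^4 e_g^0: orbital energy -1.6 × 124 = -198 kJ/mol, and 1 additional pair relative to high-spin adds 308 kJ/mol, giving 110 kJ/mol.
E(LS) − E(HS) = 110 − (-74) = 184 kJ/mol.

184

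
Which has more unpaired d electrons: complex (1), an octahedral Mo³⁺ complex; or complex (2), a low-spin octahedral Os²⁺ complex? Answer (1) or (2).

(1)

(1): Mo³⁺: group 6, so d-count = 6 − 3 = 3; For octahedral d³ the high- and low-spin configurations coincide; t₂g³ eg⁰ → 3 unpaired.
(2): Os is in group 8, so Os²⁺ is d⁶ (8 − 2 = 6); t₂g⁶ eg⁰ → 0 unpaired.
So (1) has more unpaired electrons.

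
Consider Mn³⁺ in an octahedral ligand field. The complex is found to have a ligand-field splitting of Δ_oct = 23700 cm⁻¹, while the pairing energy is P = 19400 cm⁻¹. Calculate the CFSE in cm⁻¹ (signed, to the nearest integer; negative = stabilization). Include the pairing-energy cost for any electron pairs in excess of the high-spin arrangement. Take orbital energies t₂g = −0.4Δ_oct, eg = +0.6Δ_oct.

Group 7 minus oxidation state +3 gives a d⁴ configuration for Mn³⁺.
With Δ_oct > P the complex is low-spin.
Configuration: t₂g⁴ eg⁰.
Orbital CFSE = -1.6Δ_oct = -1.6 × 23700 = -37920 cm⁻¹.
Excess pairs vs high-spin: 1 − 0 = 1; pairing cost = +19400 cm⁻¹.
Net CFSE = -37920 + 19400 = -18520 cm⁻¹.

-18520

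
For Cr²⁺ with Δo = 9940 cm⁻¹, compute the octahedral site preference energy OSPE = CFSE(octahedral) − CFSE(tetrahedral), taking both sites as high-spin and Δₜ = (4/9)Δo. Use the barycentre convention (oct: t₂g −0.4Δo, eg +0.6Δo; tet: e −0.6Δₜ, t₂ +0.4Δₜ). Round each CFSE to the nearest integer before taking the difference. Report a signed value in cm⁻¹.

-4197

Cr²⁺: group 6, so d-count = 6 − 2 = 4.
Octahedral high-spin t₂g³ eg¹: CFSE = -0.6 × 9940 = -5964 cm⁻¹.
Tetrahedral: e² t₂², CFSE = 2(−0.6) + 2(+0.4) = -0.4Δₜ = -0.4 × (4/9) × 9940 = -1767 cm⁻¹.
OSPE = -5964 − (-1767) = -4197 cm⁻¹.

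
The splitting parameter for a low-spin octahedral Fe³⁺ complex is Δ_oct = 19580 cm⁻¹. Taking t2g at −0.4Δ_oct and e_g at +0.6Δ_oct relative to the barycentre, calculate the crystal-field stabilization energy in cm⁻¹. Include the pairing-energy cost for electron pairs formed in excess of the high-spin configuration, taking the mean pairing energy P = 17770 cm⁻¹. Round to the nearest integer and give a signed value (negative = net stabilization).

-3620

Group 8 minus oxidation state +3 gives a d⁵ configuration for Fe³⁺.
The d⁵ electrons fill as t2g^5 e_g^0.
The orbital stabilization is -2.0Δ_oct = -2.0 × 19580 = -39160 cm⁻¹.
Pairing penalty: 2 pairs vs 0 in the high-spin reference → 2 extra × P = 35540 cm⁻¹.
Combining: -39160 + 35540 = -3620 cm⁻¹.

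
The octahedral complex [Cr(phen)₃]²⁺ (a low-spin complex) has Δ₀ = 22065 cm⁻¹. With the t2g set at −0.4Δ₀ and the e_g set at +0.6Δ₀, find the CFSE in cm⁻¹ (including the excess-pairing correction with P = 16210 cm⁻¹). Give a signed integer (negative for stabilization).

-19094

phen is neutral, so the +2 overall charge sits on Cr: oxidation state +2.
Cr sits in group 6; removing 2 electrons leaves Cr²⁺ with 6 − 2 = 4 d electrons.
The d⁴ electrons fill as t2g^4 e_g^0.
CFSE(orbital) = 4×(-0.4Δ₀) + 0×(0.6Δ₀) = -1.6Δ₀; with Δ₀ = 22065 cm⁻¹ that is -35304 cm⁻¹.
Relative to high-spin t2g^3 e_g^1 (0 paired), the low-spin configuration has 1 additional pair, contributing +1 × 16210 = +16210 cm⁻¹.
Net CFSE = -35304 + 16210 = -19094 cm⁻¹.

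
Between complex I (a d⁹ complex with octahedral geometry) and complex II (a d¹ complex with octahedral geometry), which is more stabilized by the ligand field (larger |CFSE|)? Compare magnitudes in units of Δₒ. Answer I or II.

I

I: t2g^6 e_g^3, CFSE = -0.6Δₒ.
II: t2g^1 e_g^0, CFSE = -0.4Δₒ.
So I has the larger |CFSE|.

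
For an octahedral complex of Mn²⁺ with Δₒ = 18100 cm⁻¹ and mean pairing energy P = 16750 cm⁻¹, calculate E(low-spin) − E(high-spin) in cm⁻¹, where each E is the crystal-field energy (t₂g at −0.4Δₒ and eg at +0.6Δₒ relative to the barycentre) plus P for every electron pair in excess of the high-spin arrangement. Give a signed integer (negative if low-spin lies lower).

Mn sits in group 7; removing 2 electrons leaves Mn²⁺ with 7 − 2 = 5 d electrons.
High-spin: t₂g³ eg², CFSE = 0.0Δₒ = 0 cm⁻¹.
Low-spin t₂g⁵ eg⁰ gives -2.0Δₒ = -36200 cm⁻¹, but forming 2 extra pairs costs 2P = 33500 cm⁻¹, so E(LS) = -36200 + 33500 = -2700 cm⁻¹.
The difference is -2700 − (0) = -2700 cm⁻¹, so low-spin lies lower.

-2700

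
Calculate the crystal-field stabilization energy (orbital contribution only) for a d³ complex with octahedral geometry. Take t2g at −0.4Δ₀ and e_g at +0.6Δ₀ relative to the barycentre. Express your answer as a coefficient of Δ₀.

Configuration: t2g^3 e_g^0.
CFSE = 3(-0.4Δ₀) + 0(0.6Δ₀) = -1.2Δ₀ + 0.0Δ₀ = -1.2Δ₀.

-1.2 Δ₀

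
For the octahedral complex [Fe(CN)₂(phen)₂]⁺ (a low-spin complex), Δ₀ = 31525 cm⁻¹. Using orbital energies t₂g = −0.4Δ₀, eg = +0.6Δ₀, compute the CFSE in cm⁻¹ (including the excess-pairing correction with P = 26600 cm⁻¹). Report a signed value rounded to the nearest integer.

-9850

Ligand charges: 2×(-1) from CN⁻ and 2×(+0) from phen sum to -2; with overall charge +1, Fe is +3.
Fe sits in group 8; removing 3 electrons leaves Fe³⁺ with 8 − 3 = 5 d electrons.
Configuration: t₂g⁵ eg⁰.
Orbital CFSE = 5(-0.4) + 0(0.6) = -2.0Δ₀ = -2.0 × 31525 = -63050 cm⁻¹.
High-spin d⁵ would be t₂g³ eg² with 0 pairs; low-spin has 2, so 2 excess pairs cost +2P = +53200 cm⁻¹.
Overall CFSE = -63050 + 53200 = -9850 cm⁻¹.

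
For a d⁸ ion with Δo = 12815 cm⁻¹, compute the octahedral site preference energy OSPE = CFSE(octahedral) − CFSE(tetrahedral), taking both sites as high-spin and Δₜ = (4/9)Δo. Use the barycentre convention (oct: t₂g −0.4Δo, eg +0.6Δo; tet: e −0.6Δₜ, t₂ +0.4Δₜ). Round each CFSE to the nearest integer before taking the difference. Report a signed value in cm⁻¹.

Octahedral high-spin t2g^6 e_g^2: CFSE = -1.2 × 12815 = -15378 cm⁻¹.
Tetrahedral: e^4 t2^4, CFSE = 4(−0.6) + 4(+0.4) = -0.8Δₜ = -0.8 × (4/9) × 12815 = -4556 cm⁻¹.
OSPE = -15378 − (-4556) = -10822 cm⁻¹.

-10822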